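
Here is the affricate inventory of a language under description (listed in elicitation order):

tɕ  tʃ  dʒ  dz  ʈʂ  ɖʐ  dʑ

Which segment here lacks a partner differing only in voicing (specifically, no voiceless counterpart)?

Postalveolar: /tʃ/ ~ /dʒ/
Retroflex: /ʈʂ/ ~ /ɖʐ/
Alveolo-palatal: /tɕ/ ~ /dʑ/
Alveolar: only /dz/ (voiced); no voiceless partner.
So /dz/ is the unpaired segment.

/dz/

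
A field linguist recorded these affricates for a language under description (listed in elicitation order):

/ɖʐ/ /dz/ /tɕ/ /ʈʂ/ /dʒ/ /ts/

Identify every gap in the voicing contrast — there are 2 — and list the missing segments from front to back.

place of articulation  voiceless  voiced  
alveolar          ts        dz      
postalveolar      —         dʒ      
retroflex         ʈʂ        ɖʐ      
alveolo-palatal   tɕ        —       
Gaps, from front to back: postalveolar lacks voiceless (/tʃ/); alveolo-palatal lacks voiced (/dʑ/).

/tʃ/, /dʑ/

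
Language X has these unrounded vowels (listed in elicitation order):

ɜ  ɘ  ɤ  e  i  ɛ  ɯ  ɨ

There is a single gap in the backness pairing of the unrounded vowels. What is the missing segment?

/ʌ/

height            front     central   back    
high              i         ɨ         ɯ       
high-mid          e         ɘ         ɤ       
low-mid           ɛ         ɜ         —       
The low-mid row has no back member, so the gap is the low-mid back unrounded vowel /ʌ/.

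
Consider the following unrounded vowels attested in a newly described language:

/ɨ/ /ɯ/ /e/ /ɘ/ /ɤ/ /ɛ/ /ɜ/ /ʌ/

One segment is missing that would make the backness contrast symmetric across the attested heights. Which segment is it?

/i/

Front: /e/ (high-mid), /ɛ/ (low-mid).
Central: /ɨ/ (high), /ɘ/ (high-mid), /ɜ/ (low-mid).
Back: /ɯ/ (high), /ɤ/ (high-mid), /ʌ/ (low-mid).
The high row has no front member, so the gap is the high front unrounded vowel /i/.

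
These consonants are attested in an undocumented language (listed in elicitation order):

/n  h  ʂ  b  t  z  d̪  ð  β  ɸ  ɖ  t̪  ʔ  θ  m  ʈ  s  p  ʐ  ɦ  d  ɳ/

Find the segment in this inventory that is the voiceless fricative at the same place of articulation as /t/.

/s/

/t/ is a voiceless alveolar stop.
The voiceless fricative at the same place is a voiceless alveolar fricative — in this inventory, /s/.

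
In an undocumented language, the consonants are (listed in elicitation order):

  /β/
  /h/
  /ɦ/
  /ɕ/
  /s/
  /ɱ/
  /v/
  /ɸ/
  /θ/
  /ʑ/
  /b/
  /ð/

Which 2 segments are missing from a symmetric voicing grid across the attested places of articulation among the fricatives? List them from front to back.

/f/, /z/

place of articulation  voiceless  voiced  
bilabial          ɸ         β       
labiodental       —         v       
dental            θ         ð       
alveolar          s         —       
alveolo-palatal   ɕ         ʑ       
glottal           h         ɦ       
Gaps, from front to back: labiodental lacks voiceless (/f/); alveolar lacks voiced (/z/).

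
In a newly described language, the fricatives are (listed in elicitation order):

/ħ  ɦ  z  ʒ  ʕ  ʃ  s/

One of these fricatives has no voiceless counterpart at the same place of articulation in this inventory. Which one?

/ɦ/

Alveolar: /s/ ~ /z/
Postalveolar: /ʃ/ ~ /ʒ/
Pharyngeal: /ħ/ ~ /ʕ/
Glottal: only /ɦ/ (voiced); no voiceless partner.
So /ɦ/ is the unpaired segment.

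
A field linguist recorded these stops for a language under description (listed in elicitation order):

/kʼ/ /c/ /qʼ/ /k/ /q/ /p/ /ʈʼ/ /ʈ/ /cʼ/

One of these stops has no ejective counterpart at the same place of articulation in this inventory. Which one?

Retroflex: /ʈ/ ~ /ʈʼ/
Palatal: /c/ ~ /cʼ/
Velar: /k/ ~ /kʼ/
Uvular: /q/ ~ /qʼ/
Bilabial: only /p/ (plain); no ejective partner.
So /p/ is the unpaired segment.

/p/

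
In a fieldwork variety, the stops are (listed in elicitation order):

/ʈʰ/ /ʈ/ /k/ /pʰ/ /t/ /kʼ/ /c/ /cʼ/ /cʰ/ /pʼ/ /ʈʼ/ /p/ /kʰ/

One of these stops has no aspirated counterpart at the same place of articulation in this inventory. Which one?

/t/

Bilabial: /p/ ~ /pʰ/ ~ /pʼ/
Retroflex: /ʈ/ ~ /ʈʰ/ ~ /ʈʼ/
Palatal: /c/ ~ /cʰ/ ~ /cʼ/
Velar: /k/ ~ /kʰ/ ~ /kʼ/
Alveolar: only /t/ (plain); no aspirated partner.
So /t/ is the unpaired segment.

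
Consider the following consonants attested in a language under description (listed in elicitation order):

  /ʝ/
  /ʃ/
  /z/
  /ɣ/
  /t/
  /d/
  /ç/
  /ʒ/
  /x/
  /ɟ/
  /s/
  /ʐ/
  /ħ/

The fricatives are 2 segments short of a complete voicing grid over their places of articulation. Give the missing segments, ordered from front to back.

/ʂ/, /ʕ/

place of articulation  voiceless  voiced  
alveolar          s         z       
postalveolar      ʃ         ʒ       
retroflex         —         ʐ       
palatal           ç         ʝ       
velar             x         ɣ       
pharyngeal        ħ         —       
Gaps, from front to back: retroflex lacks voiceless (/ʂ/); pharyngeal lacks voiced (/ʕ/).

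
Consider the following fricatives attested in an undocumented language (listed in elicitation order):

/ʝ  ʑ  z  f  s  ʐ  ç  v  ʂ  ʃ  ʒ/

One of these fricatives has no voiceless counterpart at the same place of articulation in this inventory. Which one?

/ʑ/

Labiodental: /f/ ~ /v/
Alveolar: /s/ ~ /z/
Postalveolar: /ʃ/ ~ /ʒ/
Retroflex: /ʂ/ ~ /ʐ/
Palatal: /ç/ ~ /ʝ/
Alveolo-palatal: only /ʑ/ (voiced); no voiceless partner.
So /ʑ/ is the unpaired segment.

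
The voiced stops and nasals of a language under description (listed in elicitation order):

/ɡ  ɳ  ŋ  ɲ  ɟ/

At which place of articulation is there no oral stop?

retroflex: oral stop —, nasal /ɳ/.
palatal: oral stop /ɟ/, nasal /ɲ/.
velar: oral stop /ɡ/, nasal /ŋ/.
Every place of articulation has an oral stop member except retroflex, where /ɖ/ would be expected.

retroflex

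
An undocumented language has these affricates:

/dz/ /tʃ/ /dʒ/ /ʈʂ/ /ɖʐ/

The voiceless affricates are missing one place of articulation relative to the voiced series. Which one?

alveolar

Voiceless: /tʃ/ (postalveolar), /ʈʂ/ (retroflex).
Voiced: /dz/ (alveolar), /dʒ/ (postalveolar), /ɖʐ/ (retroflex).
Every place of articulation has a voiceless member except alveolar, where /ts/ would be expected.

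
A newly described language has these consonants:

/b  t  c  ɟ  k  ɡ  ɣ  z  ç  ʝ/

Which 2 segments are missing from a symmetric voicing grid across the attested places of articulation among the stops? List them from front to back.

/p/, /d/

bilabial: voiceless —, voiced /b/.
alveolar: voiceless /t/, voiced —.
palatal: voiceless /c/, voiced /ɟ/.
velar: voiceless /k/, voiced /ɡ/.
Gaps, from front to back: bilabial lacks voiceless (/p/); alveolar lacks voiced (/d/).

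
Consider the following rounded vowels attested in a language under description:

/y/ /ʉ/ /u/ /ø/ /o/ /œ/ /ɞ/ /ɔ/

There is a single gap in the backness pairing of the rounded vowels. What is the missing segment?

high: front /y/, central /ʉ/, back /u/.
high-mid: front /ø/, central —, back /o/.
low-mid: front /œ/, central /ɞ/, back /ɔ/.
The high-mid row has no central member, so the gap is the high-mid central rounded vowel /ɵ/.

/ɵ/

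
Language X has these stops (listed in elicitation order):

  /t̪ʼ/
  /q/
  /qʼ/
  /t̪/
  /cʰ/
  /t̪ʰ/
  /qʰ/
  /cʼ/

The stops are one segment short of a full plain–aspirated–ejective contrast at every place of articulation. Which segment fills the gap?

Plain: /t̪/ (dental), /q/ (uvular).
Aspirated: /t̪ʰ/ (dental), /cʰ/ (palatal), /qʰ/ (uvular).
Ejective: /t̪ʼ/ (dental), /cʼ/ (palatal), /qʼ/ (uvular).
The palatal row has no plain member, so the gap is the plain palatal stop /c/.

/c/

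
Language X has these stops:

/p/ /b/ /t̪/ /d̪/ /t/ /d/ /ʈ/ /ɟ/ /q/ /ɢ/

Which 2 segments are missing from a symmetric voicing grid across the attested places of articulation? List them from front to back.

Voiceless: /p/ (bilabial), /t̪/ (dental), /t/ (alveolar), /ʈ/ (retroflex), /q/ (uvular).
Voiced: /b/ (bilabial), /d̪/ (dental), /d/ (alveolar), /ɟ/ (palatal), /ɢ/ (uvular).
Gaps, from front to back: retroflex lacks voiced (/ɖ/); palatal lacks voiceless (/c/).

/ɖ/, /c/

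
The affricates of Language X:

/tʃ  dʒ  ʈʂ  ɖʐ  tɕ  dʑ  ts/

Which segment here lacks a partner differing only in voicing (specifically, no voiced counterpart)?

/ts/

Postalveolar: /tʃ/ ~ /dʒ/
Retroflex: /ʈʂ/ ~ /ɖʐ/
Alveolo-palatal: /tɕ/ ~ /dʑ/
Alveolar: only /ts/ (voiceless); no voiced partner.
So /ts/ is the unpaired segment.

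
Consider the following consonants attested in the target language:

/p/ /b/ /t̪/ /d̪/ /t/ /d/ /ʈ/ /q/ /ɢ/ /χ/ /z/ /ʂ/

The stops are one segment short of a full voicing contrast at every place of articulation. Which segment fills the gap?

Voiceless: /p/ (bilabial), /t̪/ (dental), /t/ (alveolar), /ʈ/ (retroflex), /q/ (uvular).
Voiced: /b/ (bilabial), /d̪/ (dental), /d/ (alveolar), /ɢ/ (uvular).
The retroflex row has no voiced member, so the gap is the voiced retroflex stop /ɖ/.

/ɖ/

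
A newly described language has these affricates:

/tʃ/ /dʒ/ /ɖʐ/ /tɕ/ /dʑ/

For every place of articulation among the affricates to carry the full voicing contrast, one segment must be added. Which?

/ʈʂ/

place of articulation  voiceless  voiced  
postalveolar      tʃ        dʒ      
retroflex         —         ɖʐ      
alveolo-palatal   tɕ        dʑ      
The retroflex row has no voiceless member, so the gap is the voiceless retroflex affricate /ʈʂ/.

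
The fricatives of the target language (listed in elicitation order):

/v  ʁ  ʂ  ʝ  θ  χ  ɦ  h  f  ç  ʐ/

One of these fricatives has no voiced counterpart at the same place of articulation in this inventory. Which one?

Labiodental: /f/ ~ /v/
Retroflex: /ʂ/ ~ /ʐ/
Palatal: /ç/ ~ /ʝ/
Uvular: /χ/ ~ /ʁ/
Glottal: /h/ ~ /ɦ/
Dental: only /θ/ (voiceless); no voiced partner.
So /θ/ is the unpaired segment.

/θ/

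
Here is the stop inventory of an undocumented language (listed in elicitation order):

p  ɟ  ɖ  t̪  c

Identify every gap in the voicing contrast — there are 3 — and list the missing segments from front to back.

/b/, /d̪/, /ʈ/

Voiceless: /p/ (bilabial), /t̪/ (dental), /c/ (palatal).
Voiced: /ɖ/ (retroflex), /ɟ/ (palatal).
Gaps, from front to back: bilabial lacks voiced (/b/); dental lacks voiced (/d̪/); retroflex lacks voiceless (/ʈ/).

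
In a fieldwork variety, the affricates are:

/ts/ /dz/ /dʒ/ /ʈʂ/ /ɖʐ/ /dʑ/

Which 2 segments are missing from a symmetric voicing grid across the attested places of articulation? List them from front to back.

Voiceless: /ts/ (alveolar), /ʈʂ/ (retroflex).
Voiced: /dz/ (alveolar), /dʒ/ (postalveolar), /ɖʐ/ (retroflex), /dʑ/ (alveolo-palatal).
Gaps, from front to back: postalveolar lacks voiceless (/tʃ/); alveolo-palatal lacks voiceless (/tɕ/).

/tʃ/, /tɕ/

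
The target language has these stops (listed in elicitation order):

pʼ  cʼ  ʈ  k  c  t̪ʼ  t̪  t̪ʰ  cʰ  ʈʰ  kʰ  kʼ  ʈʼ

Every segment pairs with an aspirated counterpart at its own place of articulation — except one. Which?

/pʼ/

Dental: /t̪/ ~ /t̪ʰ/ ~ /t̪ʼ/
Retroflex: /ʈ/ ~ /ʈʰ/ ~ /ʈʼ/
Palatal: /c/ ~ /cʰ/ ~ /cʼ/
Velar: /k/ ~ /kʰ/ ~ /kʼ/
Bilabial: only /pʼ/ (ejective); no aspirated partner.
So /pʼ/ is the unpaired segment.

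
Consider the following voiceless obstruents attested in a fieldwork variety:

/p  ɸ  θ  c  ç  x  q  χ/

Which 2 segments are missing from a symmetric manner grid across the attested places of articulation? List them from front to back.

place of articulation  stop      fricative
bilabial          p         ɸ       
dental            —         θ       
palatal           c         ç       
velar             —         x       
uvular            q         χ       
Gaps, from front to back: dental lacks stop (/t̪/); velar lacks stop (/k/).

/t̪/, /k/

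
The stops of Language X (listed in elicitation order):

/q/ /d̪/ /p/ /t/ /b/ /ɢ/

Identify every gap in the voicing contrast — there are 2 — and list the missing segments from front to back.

/t̪/, /d/

place of articulation  voiceless  voiced  
bilabial          p         b       
dental            —         d̪      
alveolar          t         —       
uvular            q         ɢ       
Gaps, from front to back: dental lacks voiceless (/t̪/); alveolar lacks voiced (/d/).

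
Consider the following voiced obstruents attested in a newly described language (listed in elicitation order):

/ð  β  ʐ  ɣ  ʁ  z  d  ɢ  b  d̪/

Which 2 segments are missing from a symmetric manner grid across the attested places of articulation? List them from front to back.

Stop: /b/ (bilabial), /d̪/ (dental), /d/ (alveolar), /ɢ/ (uvular).
Fricative: /β/ (bilabial), /ð/ (dental), /z/ (alveolar), /ʐ/ (retroflex), /ɣ/ (velar), /ʁ/ (uvular).
Gaps, from front to back: retroflex lacks stop (/ɖ/); velar lacks stop (/ɡ/).

/ɖ/, /ɡ/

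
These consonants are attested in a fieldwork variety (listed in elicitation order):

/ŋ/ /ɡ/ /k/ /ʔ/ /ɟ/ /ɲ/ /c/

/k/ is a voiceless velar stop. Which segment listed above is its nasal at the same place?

The nasal at the same place is a velar nasal — in this inventory, /ŋ/.

/ŋ/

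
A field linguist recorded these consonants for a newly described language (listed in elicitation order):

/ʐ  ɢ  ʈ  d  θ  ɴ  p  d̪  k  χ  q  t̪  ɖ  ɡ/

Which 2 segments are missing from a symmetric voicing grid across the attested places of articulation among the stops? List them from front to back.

/b/, /t/

place of articulation  voiceless  voiced  
bilabial          p         —       
dental            t̪        d̪      
alveolar          —         d       
retroflex         ʈ         ɖ       
velar             k         ɡ       
uvular            q         ɢ       
Gaps, from front to back: bilabial lacks voiced (/b/); alveolar lacks voiceless (/t/).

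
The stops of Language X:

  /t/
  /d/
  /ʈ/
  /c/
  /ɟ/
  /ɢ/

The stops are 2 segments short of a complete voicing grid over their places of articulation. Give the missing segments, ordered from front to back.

alveolar: voiceless /t/, voiced /d/.
retroflex: voiceless /ʈ/, voiced —.
palatal: voiceless /c/, voiced /ɟ/.
uvular: voiceless —, voiced /ɢ/.
Gaps, from front to back: retroflex lacks voiced (/ɖ/); uvular lacks voiceless (/q/).

/ɖ/, /q/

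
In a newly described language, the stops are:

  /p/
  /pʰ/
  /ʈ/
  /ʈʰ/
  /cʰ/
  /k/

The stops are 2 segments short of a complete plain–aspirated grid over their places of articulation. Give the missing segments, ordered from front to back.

place of articulation  plain     aspirated
bilabial          p         pʰ      
retroflex         ʈ         ʈʰ      
palatal           —         cʰ      
velar             k         —       
Gaps, from front to back: palatal lacks plain (/c/); velar lacks aspirated (/kʰ/).

/c/, /kʰ/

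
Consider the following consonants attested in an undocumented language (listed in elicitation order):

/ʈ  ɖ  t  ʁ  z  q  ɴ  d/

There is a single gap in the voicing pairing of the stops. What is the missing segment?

alveolar: voiceless /t/, voiced /d/.
retroflex: voiceless /ʈ/, voiced /ɖ/.
uvular: voiceless /q/, voiced —.
The uvular row has no voiced member, so the gap is the voiced uvular stop /ɢ/.

/ɢ/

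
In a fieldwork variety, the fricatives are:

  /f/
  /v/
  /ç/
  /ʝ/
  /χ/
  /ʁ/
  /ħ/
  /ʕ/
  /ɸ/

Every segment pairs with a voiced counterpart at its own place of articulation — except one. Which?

/ɸ/

Labiodental: /f/ ~ /v/
Palatal: /ç/ ~ /ʝ/
Uvular: /χ/ ~ /ʁ/
Pharyngeal: /ħ/ ~ /ʕ/
Bilabial: only /ɸ/ (voiceless); no voiced partner.
So /ɸ/ is the unpaired segment.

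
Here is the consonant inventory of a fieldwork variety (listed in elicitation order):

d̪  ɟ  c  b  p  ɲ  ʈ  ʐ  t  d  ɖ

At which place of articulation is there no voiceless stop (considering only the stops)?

dental

Voiceless: /p/ (bilabial), /t/ (alveolar), /ʈ/ (retroflex), /c/ (palatal).
Voiced: /b/ (bilabial), /d̪/ (dental), /d/ (alveolar), /ɖ/ (retroflex), /ɟ/ (palatal).
Every place of articulation has a voiceless member except dental, where /t̪/ would be expected.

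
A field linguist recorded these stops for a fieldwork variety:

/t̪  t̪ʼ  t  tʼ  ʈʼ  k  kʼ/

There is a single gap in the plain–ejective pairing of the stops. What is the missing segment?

dental: plain /t̪/, ejective /t̪ʼ/.
alveolar: plain /t/, ejective /tʼ/.
retroflex: plain —, ejective /ʈʼ/.
velar: plain /k/, ejective /kʼ/.
The retroflex row has no plain member, so the gap is the plain retroflex stop /ʈ/.

/ʈ/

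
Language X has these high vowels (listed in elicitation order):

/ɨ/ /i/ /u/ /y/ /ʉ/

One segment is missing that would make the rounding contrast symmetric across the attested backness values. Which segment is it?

front: unrounded /i/, rounded /y/.
central: unrounded /ɨ/, rounded /ʉ/.
back: unrounded —, rounded /u/.
The back row has no unrounded member, so the gap is the back unrounded vowel /ɯ/.

/ɯ/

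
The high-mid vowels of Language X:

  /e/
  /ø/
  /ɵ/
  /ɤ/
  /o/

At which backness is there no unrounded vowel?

central

Unrounded: /e/ (front), /ɤ/ (back).
Rounded: /ø/ (front), /ɵ/ (central), /o/ (back).
Every backness has an unrounded member except central, where /ɘ/ would be expected.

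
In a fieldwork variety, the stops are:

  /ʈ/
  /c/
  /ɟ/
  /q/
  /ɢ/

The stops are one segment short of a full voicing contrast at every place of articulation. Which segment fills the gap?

place of articulation  voiceless  voiced  
retroflex         ʈ         —       
palatal           c         ɟ       
uvular            q         ɢ       
The retroflex row has no voiced member, so the gap is the voiced retroflex stop /ɖ/.

/ɖ/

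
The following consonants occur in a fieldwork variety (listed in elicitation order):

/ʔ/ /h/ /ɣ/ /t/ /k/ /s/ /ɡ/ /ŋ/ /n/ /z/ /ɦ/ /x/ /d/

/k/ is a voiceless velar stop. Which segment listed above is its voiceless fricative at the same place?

The voiceless fricative at the same place is a voiceless velar fricative — in this inventory, /x/.

/x/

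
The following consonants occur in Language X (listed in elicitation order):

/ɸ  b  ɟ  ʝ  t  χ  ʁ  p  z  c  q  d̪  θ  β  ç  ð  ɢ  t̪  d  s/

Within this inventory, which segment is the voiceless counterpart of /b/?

/b/ is a voiced bilabial stop.
The voiceless counterpart is a voiceless bilabial stop — in this inventory, /p/.

/p/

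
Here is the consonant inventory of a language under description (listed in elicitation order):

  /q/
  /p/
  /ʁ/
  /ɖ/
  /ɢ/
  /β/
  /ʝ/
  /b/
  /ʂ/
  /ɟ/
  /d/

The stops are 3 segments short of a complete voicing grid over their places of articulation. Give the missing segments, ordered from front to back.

/t/, /ʈ/, /c/

bilabial: voiceless /p/, voiced /b/.
alveolar: voiceless —, voiced /d/.
retroflex: voiceless —, voiced /ɖ/.
palatal: voiceless —, voiced /ɟ/.
uvular: voiceless /q/, voiced /ɢ/.
Gaps, from front to back: alveolar lacks voiceless (/t/); retroflex lacks voiceless (/ʈ/); palatal lacks voiceless (/c/).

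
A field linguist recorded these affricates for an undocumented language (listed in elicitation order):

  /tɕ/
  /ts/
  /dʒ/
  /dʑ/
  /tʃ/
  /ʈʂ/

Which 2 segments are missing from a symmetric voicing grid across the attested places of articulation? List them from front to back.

/dz/, /ɖʐ/

Voiceless: /ts/ (alveolar), /tʃ/ (postalveolar), /ʈʂ/ (retroflex), /tɕ/ (alveolo-palatal).
Voiced: /dʒ/ (postalveolar), /dʑ/ (alveolo-palatal).
Gaps, from front to back: alveolar lacks voiced (/dz/); retroflex lacks voiced (/ɖʐ/).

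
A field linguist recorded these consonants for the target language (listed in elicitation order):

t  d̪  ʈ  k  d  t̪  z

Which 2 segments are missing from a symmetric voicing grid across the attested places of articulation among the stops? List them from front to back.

/ɖ/, /ɡ/

Voiceless: /t̪/ (dental), /t/ (alveolar), /ʈ/ (retroflex), /k/ (velar).
Voiced: /d̪/ (dental), /d/ (alveolar).
Gaps, from front to back: retroflex lacks voiced (/ɖ/); velar lacks voiced (/ɡ/).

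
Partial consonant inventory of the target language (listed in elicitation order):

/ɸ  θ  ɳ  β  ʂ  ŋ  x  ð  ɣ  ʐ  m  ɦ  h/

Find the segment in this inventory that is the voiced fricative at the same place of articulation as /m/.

/β/

/m/ is a bilabial nasal.
The voiced fricative at the same place is a voiced bilabial fricative — in this inventory, /β/.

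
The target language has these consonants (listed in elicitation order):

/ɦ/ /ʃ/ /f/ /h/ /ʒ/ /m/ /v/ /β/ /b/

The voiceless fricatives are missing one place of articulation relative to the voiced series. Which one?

bilabial

Voiceless: /f/ (labiodental), /ʃ/ (postalveolar), /h/ (glottal).
Voiced: /β/ (bilabial), /v/ (labiodental), /ʒ/ (postalveolar), /ɦ/ (glottal).
Every place of articulation has a voiceless member except bilabial, where /ɸ/ would be expected.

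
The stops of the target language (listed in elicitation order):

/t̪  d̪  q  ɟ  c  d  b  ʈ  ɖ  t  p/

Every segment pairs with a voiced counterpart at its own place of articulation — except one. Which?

Bilabial: /p/ ~ /b/
Dental: /t̪/ ~ /d̪/
Alveolar: /t/ ~ /d/
Retroflex: /ʈ/ ~ /ɖ/
Palatal: /c/ ~ /ɟ/
Uvular: only /q/ (voiceless); no voiced partner.
So /q/ is the unpaired segment.

/q/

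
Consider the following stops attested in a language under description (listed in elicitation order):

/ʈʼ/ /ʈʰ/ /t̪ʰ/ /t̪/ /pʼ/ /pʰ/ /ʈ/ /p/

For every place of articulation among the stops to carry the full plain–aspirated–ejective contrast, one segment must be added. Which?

/t̪ʼ/

bilabial: plain /p/, aspirated /pʰ/, ejective /pʼ/.
dental: plain /t̪/, aspirated /t̪ʰ/, ejective —.
retroflex: plain /ʈ/, aspirated /ʈʰ/, ejective /ʈʼ/.
The dental row has no ejective member, so the gap is the ejective dental stop /t̪ʼ/.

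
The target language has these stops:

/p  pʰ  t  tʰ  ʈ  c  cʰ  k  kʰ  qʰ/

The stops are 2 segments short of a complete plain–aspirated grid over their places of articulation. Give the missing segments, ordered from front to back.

place of articulation  plain     aspirated
bilabial          p         pʰ      
alveolar          t         tʰ      
retroflex         ʈ         —       
palatal           c         cʰ      
velar             k         kʰ      
uvular            —         qʰ      
Gaps, from front to back: retroflex lacks aspirated (/ʈʰ/); uvular lacks plain (/q/).

/ʈʰ/, /q/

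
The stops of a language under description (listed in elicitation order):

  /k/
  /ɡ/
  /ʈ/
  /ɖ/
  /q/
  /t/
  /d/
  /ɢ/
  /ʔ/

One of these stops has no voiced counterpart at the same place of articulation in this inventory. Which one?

/ʔ/

Alveolar: /t/ ~ /d/
Retroflex: /ʈ/ ~ /ɖ/
Velar: /k/ ~ /ɡ/
Uvular: /q/ ~ /ɢ/
Glottal: only /ʔ/ (voiceless); no voiced partner.
So /ʔ/ is the unpaired segment.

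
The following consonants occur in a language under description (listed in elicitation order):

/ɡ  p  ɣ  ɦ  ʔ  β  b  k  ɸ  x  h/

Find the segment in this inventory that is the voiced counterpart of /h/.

/ɦ/

/h/ is a voiceless glottal fricative.
The voiced counterpart is a voiced glottal fricative — in this inventory, /ɦ/.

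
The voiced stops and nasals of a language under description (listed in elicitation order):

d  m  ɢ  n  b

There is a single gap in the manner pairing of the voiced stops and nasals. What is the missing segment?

Oral stop: /b/ (bilabial), /d/ (alveolar), /ɢ/ (uvular).
Nasal: /m/ (bilabial), /n/ (alveolar).
The uvular row has no nasal member, so the gap is the uvular nasal /ɴ/.

/ɴ/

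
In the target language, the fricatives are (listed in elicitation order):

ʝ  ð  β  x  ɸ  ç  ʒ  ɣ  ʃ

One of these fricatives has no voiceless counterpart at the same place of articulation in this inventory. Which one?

/ð/

Bilabial: /ɸ/ ~ /β/
Postalveolar: /ʃ/ ~ /ʒ/
Palatal: /ç/ ~ /ʝ/
Velar: /x/ ~ /ɣ/
Dental: only /ð/ (voiced); no voiceless partner.
So /ð/ is the unpaired segment.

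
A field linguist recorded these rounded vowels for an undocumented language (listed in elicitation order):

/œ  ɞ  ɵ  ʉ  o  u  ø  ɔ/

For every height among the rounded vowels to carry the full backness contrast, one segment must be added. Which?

/y/

Front: /ø/ (high-mid), /œ/ (low-mid).
Central: /ʉ/ (high), /ɵ/ (high-mid), /ɞ/ (low-mid).
Back: /u/ (high), /o/ (high-mid), /ɔ/ (low-mid).
The high row has no front member, so the gap is the high front rounded vowel /y/.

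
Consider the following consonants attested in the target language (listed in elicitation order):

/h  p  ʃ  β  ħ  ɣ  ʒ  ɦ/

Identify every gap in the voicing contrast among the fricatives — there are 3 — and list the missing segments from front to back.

/ɸ/, /x/, /ʕ/

place of articulation  voiceless  voiced  
bilabial          —         β       
postalveolar      ʃ         ʒ       
velar             —         ɣ       
pharyngeal        ħ         —       
glottal           h         ɦ       
Gaps, from front to back: bilabial lacks voiceless (/ɸ/); velar lacks voiceless (/x/); pharyngeal lacks voiced (/ʕ/).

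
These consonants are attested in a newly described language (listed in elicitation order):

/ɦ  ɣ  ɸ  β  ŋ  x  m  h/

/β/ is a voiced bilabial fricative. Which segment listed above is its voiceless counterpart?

/ɸ/

The voiceless counterpart is a voiceless bilabial fricative — in this inventory, /ɸ/.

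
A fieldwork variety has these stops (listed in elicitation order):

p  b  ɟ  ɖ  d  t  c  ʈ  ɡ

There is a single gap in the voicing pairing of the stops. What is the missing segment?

place of articulation  voiceless  voiced  
bilabial          p         b       
alveolar          t         d       
retroflex         ʈ         ɖ       
palatal           c         ɟ       
velar             —         ɡ       
The velar row has no voiceless member, so the gap is the voiceless velar stop /k/.

/k/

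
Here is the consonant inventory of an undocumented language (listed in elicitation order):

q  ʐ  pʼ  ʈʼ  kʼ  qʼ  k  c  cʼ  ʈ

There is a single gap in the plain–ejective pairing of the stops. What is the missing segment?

Plain: /ʈ/ (retroflex), /c/ (palatal), /k/ (velar), /q/ (uvular).
Ejective: /pʼ/ (bilabial), /ʈʼ/ (retroflex), /cʼ/ (palatal), /kʼ/ (velar), /qʼ/ (uvular).
The bilabial row has no plain member, so the gap is the plain bilabial stop /p/.

/p/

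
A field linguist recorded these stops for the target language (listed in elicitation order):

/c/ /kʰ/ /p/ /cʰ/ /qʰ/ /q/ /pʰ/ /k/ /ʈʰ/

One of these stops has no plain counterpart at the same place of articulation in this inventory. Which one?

Bilabial: /p/ ~ /pʰ/
Palatal: /c/ ~ /cʰ/
Velar: /k/ ~ /kʰ/
Uvular: /q/ ~ /qʰ/
Retroflex: only /ʈʰ/ (aspirated); no plain partner.
So /ʈʰ/ is the unpaired segment.

/ʈʰ/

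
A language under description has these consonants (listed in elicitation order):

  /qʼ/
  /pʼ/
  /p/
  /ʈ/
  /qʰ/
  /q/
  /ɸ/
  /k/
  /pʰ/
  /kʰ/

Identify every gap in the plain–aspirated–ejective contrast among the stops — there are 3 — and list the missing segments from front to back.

/ʈʰ/, /ʈʼ/, /kʼ/

Plain: /p/ (bilabial), /ʈ/ (retroflex), /k/ (velar), /q/ (uvular).
Aspirated: /pʰ/ (bilabial), /kʰ/ (velar), /qʰ/ (uvular).
Ejective: /pʼ/ (bilabial), /qʼ/ (uvular).
Gaps, from front to back: retroflex lacks aspirated (/ʈʰ/); retroflex lacks ejective (/ʈʼ/); velar lacks ejective (/kʼ/).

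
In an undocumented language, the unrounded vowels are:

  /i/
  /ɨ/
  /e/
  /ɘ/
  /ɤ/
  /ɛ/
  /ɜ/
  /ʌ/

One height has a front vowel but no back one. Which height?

high

Front: /i/ (high), /e/ (high-mid), /ɛ/ (low-mid).
Central: /ɨ/ (high), /ɘ/ (high-mid), /ɜ/ (low-mid).
Back: /ɤ/ (high-mid), /ʌ/ (low-mid).
Every height has a back member except high, where /ɯ/ would be expected.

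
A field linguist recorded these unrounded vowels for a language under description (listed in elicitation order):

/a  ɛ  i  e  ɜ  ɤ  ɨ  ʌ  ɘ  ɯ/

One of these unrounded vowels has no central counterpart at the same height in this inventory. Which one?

/a/

High: /i/ ~ /ɨ/ ~ /ɯ/
High-mid: /e/ ~ /ɘ/ ~ /ɤ/
Low-mid: /ɛ/ ~ /ɜ/ ~ /ʌ/
Low: only /a/ (front); no central partner.
So /a/ is the unpaired segment.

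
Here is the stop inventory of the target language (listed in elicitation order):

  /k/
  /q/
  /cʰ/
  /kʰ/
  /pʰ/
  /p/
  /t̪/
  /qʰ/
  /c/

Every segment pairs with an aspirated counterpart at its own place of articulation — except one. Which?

Bilabial: /p/ ~ /pʰ/
Palatal: /c/ ~ /cʰ/
Velar: /k/ ~ /kʰ/
Uvular: /q/ ~ /qʰ/
Dental: only /t̪/ (plain); no aspirated partner.
So /t̪/ is the unpaired segment.

/t̪/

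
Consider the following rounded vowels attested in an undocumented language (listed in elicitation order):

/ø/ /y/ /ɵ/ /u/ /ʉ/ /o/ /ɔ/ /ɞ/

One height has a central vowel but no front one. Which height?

low-mid

Front: /y/ (high), /ø/ (high-mid).
Central: /ʉ/ (high), /ɵ/ (high-mid), /ɞ/ (low-mid).
Back: /u/ (high), /o/ (high-mid), /ɔ/ (low-mid).
Every height has a front member except low-mid, where /œ/ would be expected.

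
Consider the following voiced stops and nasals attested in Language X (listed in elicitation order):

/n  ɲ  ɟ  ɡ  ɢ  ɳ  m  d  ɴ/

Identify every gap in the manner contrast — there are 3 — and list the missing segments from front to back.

/b/, /ɖ/, /ŋ/

Oral stop: /d/ (alveolar), /ɟ/ (palatal), /ɡ/ (velar), /ɢ/ (uvular).
Nasal: /m/ (bilabial), /n/ (alveolar), /ɳ/ (retroflex), /ɲ/ (palatal), /ɴ/ (uvular).
Gaps, from front to back: bilabial lacks oral stop (/b/); retroflex lacks oral stop (/ɖ/); velar lacks nasal (/ŋ/).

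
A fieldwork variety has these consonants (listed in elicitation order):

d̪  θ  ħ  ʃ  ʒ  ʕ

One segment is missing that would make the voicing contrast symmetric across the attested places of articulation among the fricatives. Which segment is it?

/ð/

dental: voiceless /θ/, voiced —.
postalveolar: voiceless /ʃ/, voiced /ʒ/.
pharyngeal: voiceless /ħ/, voiced /ʕ/.
The dental row has no voiced member, so the gap is the voiced dental fricative /ð/.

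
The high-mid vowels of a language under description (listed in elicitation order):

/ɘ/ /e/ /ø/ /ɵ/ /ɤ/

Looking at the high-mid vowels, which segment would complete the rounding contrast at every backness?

/o/

Unrounded: /e/ (front), /ɘ/ (central), /ɤ/ (back).
Rounded: /ø/ (front), /ɵ/ (central).
The back row has no rounded member, so the gap is the back rounded vowel /o/.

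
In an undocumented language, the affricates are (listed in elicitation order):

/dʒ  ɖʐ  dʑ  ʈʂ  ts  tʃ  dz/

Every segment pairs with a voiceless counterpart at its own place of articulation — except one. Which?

/dʑ/

Alveolar: /ts/ ~ /dz/
Postalveolar: /tʃ/ ~ /dʒ/
Retroflex: /ʈʂ/ ~ /ɖʐ/
Alveolo-palatal: only /dʑ/ (voiced); no voiceless partner.
So /dʑ/ is the unpaired segment.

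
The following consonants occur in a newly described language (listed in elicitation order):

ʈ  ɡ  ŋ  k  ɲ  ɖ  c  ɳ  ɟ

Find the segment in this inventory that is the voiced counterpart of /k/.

/k/ is a voiceless velar stop.
The voiced counterpart is a voiced velar stop — in this inventory, /ɡ/.

/ɡ/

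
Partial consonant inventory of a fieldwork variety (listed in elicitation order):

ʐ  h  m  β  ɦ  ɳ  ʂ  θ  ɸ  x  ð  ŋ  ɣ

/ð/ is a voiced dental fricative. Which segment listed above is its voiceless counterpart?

/θ/

The voiceless counterpart is a voiceless dental fricative — in this inventory, /θ/.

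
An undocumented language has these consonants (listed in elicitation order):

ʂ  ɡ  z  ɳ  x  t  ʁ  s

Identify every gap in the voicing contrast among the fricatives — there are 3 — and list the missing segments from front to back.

/ʐ/, /ɣ/, /χ/

Voiceless: /s/ (alveolar), /ʂ/ (retroflex), /x/ (velar).
Voiced: /z/ (alveolar), /ʁ/ (uvular).
Gaps, from front to back: retroflex lacks voiced (/ʐ/); velar lacks voiced (/ɣ/); uvular lacks voiceless (/χ/).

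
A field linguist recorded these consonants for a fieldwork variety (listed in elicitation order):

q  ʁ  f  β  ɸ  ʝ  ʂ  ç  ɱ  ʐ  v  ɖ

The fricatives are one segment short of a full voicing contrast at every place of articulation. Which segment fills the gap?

/χ/

Voiceless: /ɸ/ (bilabial), /f/ (labiodental), /ʂ/ (retroflex), /ç/ (palatal).
Voiced: /β/ (bilabial), /v/ (labiodental), /ʐ/ (retroflex), /ʝ/ (palatal), /ʁ/ (uvular).
The uvular row has no voiceless member, so the gap is the voiceless uvular fricative /χ/.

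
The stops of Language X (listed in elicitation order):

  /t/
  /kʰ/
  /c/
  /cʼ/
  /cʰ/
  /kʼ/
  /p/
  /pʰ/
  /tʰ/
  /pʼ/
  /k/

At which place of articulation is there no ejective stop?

alveolar

Plain: /p/ (bilabial), /t/ (alveolar), /c/ (palatal), /k/ (velar).
Aspirated: /pʰ/ (bilabial), /tʰ/ (alveolar), /cʰ/ (palatal), /kʰ/ (velar).
Ejective: /pʼ/ (bilabial), /cʼ/ (palatal), /kʼ/ (velar).
Every place of articulation has an ejective member except alveolar, where /tʼ/ would be expected.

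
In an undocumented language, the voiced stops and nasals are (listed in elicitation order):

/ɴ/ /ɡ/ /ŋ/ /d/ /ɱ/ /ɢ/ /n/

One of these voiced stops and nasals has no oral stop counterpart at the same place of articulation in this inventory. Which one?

Alveolar: /d/ ~ /n/
Velar: /ɡ/ ~ /ŋ/
Uvular: /ɢ/ ~ /ɴ/
Labiodental: only /ɱ/ (nasal); no oral stop partner.
So /ɱ/ is the unpaired segment.

/ɱ/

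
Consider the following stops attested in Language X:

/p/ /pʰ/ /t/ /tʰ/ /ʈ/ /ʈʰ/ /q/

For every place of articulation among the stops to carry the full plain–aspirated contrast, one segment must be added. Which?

bilabial: plain /p/, aspirated /pʰ/.
alveolar: plain /t/, aspirated /tʰ/.
retroflex: plain /ʈ/, aspirated /ʈʰ/.
uvular: plain /q/, aspirated —.
The uvular row has no aspirated member, so the gap is the aspirated uvular stop /qʰ/.

/qʰ/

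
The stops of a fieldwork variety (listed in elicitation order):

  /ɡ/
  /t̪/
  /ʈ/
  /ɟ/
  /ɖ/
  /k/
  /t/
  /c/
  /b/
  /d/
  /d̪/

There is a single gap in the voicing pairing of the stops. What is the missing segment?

/p/

bilabial: voiceless —, voiced /b/.
dental: voiceless /t̪/, voiced /d̪/.
alveolar: voiceless /t/, voiced /d/.
retroflex: voiceless /ʈ/, voiced /ɖ/.
palatal: voiceless /c/, voiced /ɟ/.
velar: voiceless /k/, voiced /ɡ/.
The bilabial row has no voiceless member, so the gap is the voiceless bilabial stop /p/.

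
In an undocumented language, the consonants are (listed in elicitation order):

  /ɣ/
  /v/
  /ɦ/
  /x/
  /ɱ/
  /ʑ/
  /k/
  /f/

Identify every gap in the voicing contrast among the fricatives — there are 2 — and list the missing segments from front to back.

labiodental: voiceless /f/, voiced /v/.
alveolo-palatal: voiceless —, voiced /ʑ/.
velar: voiceless /x/, voiced /ɣ/.
glottal: voiceless —, voiced /ɦ/.
Gaps, from front to back: alveolo-palatal lacks voiceless (/ɕ/); glottal lacks voiceless (/h/).

/ɕ/, /h/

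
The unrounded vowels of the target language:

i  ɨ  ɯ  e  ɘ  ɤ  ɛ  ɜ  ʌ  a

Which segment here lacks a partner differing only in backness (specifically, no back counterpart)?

High: /i/ ~ /ɨ/ ~ /ɯ/
High-mid: /e/ ~ /ɘ/ ~ /ɤ/
Low-mid: /ɛ/ ~ /ɜ/ ~ /ʌ/
Low: only /a/ (front); no back partner.
So /a/ is the unpaired segment.

/a/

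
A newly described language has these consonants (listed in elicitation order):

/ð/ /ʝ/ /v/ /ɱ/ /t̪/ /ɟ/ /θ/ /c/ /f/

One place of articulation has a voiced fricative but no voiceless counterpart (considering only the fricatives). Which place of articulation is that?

labiodental: voiceless /f/, voiced /v/.
dental: voiceless /θ/, voiced /ð/.
palatal: voiceless —, voiced /ʝ/.
Every place of articulation has a voiceless member except palatal, where /ç/ would be expected.

palatal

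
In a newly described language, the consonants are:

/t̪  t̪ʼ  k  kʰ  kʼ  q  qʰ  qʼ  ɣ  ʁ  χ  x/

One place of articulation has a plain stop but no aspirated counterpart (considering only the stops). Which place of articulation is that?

dental

dental: plain /t̪/, aspirated —, ejective /t̪ʼ/.
velar: plain /k/, aspirated /kʰ/, ejective /kʼ/.
uvular: plain /q/, aspirated /qʰ/, ejective /qʼ/.
Every place of articulation has an aspirated member except dental, where /t̪ʰ/ would be expected.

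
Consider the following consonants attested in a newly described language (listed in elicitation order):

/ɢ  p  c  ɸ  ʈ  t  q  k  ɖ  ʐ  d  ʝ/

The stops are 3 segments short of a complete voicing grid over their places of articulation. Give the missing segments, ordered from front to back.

bilabial: voiceless /p/, voiced —.
alveolar: voiceless /t/, voiced /d/.
retroflex: voiceless /ʈ/, voiced /ɖ/.
palatal: voiceless /c/, voiced —.
velar: voiceless /k/, voiced —.
uvular: voiceless /q/, voiced /ɢ/.
Gaps, from front to back: bilabial lacks voiced (/b/); palatal lacks voiced (/ɟ/); velar lacks voiced (/ɡ/).

/b/, /ɟ/, /ɡ/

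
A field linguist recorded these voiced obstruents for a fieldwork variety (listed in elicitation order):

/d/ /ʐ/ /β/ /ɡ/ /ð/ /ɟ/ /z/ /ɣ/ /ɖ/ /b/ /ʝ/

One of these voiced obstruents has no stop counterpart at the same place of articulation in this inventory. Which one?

Bilabial: /b/ ~ /β/
Alveolar: /d/ ~ /z/
Retroflex: /ɖ/ ~ /ʐ/
Palatal: /ɟ/ ~ /ʝ/
Velar: /ɡ/ ~ /ɣ/
Dental: only /ð/ (fricative); no stop partner.
So /ð/ is the unpaired segment.

/ð/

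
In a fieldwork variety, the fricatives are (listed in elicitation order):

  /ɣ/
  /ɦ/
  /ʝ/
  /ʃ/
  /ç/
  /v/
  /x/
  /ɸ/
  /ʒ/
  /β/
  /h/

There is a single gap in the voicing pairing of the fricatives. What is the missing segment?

Voiceless: /ɸ/ (bilabial), /ʃ/ (postalveolar), /ç/ (palatal), /x/ (velar), /h/ (glottal).
Voiced: /β/ (bilabial), /v/ (labiodental), /ʒ/ (postalveolar), /ʝ/ (palatal), /ɣ/ (velar), /ɦ/ (glottal).
The labiodental row has no voiceless member, so the gap is the voiceless labiodental fricative /f/.

/f/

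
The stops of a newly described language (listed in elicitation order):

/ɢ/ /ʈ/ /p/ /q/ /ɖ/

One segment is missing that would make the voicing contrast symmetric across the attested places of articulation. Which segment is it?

/b/

bilabial: voiceless /p/, voiced —.
retroflex: voiceless /ʈ/, voiced /ɖ/.
uvular: voiceless /q/, voiced /ɢ/.
The bilabial row has no voiced member, so the gap is the voiced bilabial stop /b/.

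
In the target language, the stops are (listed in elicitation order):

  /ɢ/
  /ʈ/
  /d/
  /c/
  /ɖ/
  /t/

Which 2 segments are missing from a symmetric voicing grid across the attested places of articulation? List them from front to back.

/ɟ/, /q/

Voiceless: /t/ (alveolar), /ʈ/ (retroflex), /c/ (palatal).
Voiced: /d/ (alveolar), /ɖ/ (retroflex), /ɢ/ (uvular).
Gaps, from front to back: palatal lacks voiced (/ɟ/); uvular lacks voiceless (/q/).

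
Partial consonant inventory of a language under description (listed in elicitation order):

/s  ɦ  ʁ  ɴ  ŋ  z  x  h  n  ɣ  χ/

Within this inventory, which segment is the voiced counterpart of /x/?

/ɣ/

/x/ is a voiceless velar fricative.
The voiced counterpart is a voiced velar fricative — in this inventory, /ɣ/.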